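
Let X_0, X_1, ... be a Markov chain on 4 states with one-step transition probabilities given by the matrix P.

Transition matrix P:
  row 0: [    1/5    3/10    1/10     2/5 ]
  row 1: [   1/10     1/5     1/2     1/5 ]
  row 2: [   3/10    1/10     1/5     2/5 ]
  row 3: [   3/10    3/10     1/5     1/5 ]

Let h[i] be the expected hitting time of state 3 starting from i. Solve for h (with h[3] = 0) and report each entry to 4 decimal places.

First-step conditioning: h[3] = 0; for i ≠ 3, h[i] = 1 + Σ_k P[i][k]·h[k].
  h[0] = 1 + 1/5·h[0] + 3/10·h[1] + 1/10·h[2]
  h[1] = 1 + 1/10·h[0] + 1/5·h[1] + 1/2·h[2]
  h[2] = 1 + 3/10·h[0] + 1/10·h[1] + 1/5·h[2]
Solving the 3×3 linear system over states ≠ 3 gives exactly h = [535/189, 625/189, 515/189, 0] (h[3] = 0 is the target).

h = [2.8307, 3.3069, 2.7249, 0.0000]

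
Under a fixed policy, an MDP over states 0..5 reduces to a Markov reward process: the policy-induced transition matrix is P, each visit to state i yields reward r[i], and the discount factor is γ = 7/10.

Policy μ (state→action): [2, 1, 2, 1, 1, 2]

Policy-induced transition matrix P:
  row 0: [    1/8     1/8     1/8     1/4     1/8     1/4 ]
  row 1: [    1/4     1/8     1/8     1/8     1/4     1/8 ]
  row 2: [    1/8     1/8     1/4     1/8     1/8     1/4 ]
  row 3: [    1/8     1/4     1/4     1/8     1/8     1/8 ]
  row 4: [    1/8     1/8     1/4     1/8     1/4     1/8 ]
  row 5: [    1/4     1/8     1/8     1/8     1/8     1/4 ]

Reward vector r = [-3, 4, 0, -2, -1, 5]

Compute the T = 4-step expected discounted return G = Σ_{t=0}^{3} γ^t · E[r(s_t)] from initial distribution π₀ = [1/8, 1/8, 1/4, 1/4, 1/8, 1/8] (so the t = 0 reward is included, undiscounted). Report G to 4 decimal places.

t=0: π = [0.1250, 0.1250, 0.2500, 0.2500, 0.1250, 0.1250], E[r] = 0.1250, γ^t·E[r] = 0.125000, running G = 0.125000
t=1: π = [0.1563, 0.1563, 0.2031, 0.1406, 0.1563, 0.1875], E[r] = 0.6563, γ^t·E[r] = 0.459375, running G = 0.584375
t=2: π = [0.1680, 0.1426, 0.1875, 0.1445, 0.1641, 0.1934], E[r] = 0.5801, γ^t·E[r] = 0.284238, running G = 0.868613
t=3: π = [0.1670, 0.1431, 0.1870, 0.1460, 0.1633, 0.1936], E[r] = 0.5840, γ^t·E[r] = 0.200307, running G = 1.068920

G = 1.0689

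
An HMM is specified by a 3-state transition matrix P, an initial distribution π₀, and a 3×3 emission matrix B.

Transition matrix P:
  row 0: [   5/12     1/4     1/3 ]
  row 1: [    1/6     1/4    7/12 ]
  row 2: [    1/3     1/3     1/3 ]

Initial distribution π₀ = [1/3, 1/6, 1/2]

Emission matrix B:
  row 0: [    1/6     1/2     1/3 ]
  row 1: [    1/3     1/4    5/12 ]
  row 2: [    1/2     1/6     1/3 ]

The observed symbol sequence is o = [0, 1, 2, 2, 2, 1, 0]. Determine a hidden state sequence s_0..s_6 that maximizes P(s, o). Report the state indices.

path = [2, 0, 0, 0, 0, 0, 2]

t=0: δ = [5.556e-02, 5.556e-02, 2.500e-01]  (obs o_0=0)
t=1: δ = [4.167e-02, 2.083e-02, 1.389e-02]  ψ = [2, 2, 2]  (obs o_1=1)
t=2: δ = [5.787e-03, 4.340e-03, 4.630e-03]  ψ = [0, 0, 0]  (obs o_2=2)
t=3: δ = [8.038e-04, 6.430e-04, 8.439e-04]  ψ = [0, 2, 1]  (obs o_3=2)
t=4: δ = [1.116e-04, 1.172e-04, 1.250e-04]  ψ = [0, 2, 1]  (obs o_4=2)
t=5: δ = [2.326e-05, 1.042e-05, 1.140e-05]  ψ = [0, 2, 1]  (obs o_5=1)
t=6: δ = [1.615e-06, 1.938e-06, 3.876e-06]  ψ = [0, 0, 0]  (obs o_6=0)
backtrack: best end state = 2; path = [2, 0, 0, 0, 0, 0, 2]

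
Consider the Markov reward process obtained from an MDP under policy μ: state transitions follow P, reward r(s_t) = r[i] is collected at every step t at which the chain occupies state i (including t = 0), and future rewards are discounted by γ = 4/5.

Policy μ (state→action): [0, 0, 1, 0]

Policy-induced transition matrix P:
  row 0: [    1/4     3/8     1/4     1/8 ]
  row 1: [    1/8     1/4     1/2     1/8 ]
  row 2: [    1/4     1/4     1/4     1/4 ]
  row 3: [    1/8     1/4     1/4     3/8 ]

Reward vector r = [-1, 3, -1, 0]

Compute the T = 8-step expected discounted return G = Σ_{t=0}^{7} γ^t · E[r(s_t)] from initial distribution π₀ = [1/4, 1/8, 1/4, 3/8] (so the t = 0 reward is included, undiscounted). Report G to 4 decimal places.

G = 0.9171

t=0: π = [0.2500, 0.1250, 0.2500, 0.3750], E[r] = -0.1250, γ^t·E[r] = -0.125000, running G = -0.125000
t=1: π = [0.1875, 0.2813, 0.2813, 0.2500], E[r] = 0.3750, γ^t·E[r] = 0.300000, running G = 0.175000
t=2: π = [0.1836, 0.2734, 0.3203, 0.2227], E[r] = 0.3164, γ^t·E[r] = 0.202500, running G = 0.377500
t=3: π = [0.1880, 0.2729, 0.3184, 0.2207], E[r] = 0.3125, γ^t·E[r] = 0.160000, running G = 0.537500
t=4: π = [0.1883, 0.2735, 0.3182, 0.2200], E[r] = 0.3140, γ^t·E[r] = 0.128600, running G = 0.666100
t=5: π = [0.1883, 0.2735, 0.3184, 0.2198], E[r] = 0.3139, γ^t·E[r] = 0.102865, running G = 0.768965
t=6: π = [0.1883, 0.2735, 0.3184, 0.2197], E[r] = 0.3139, γ^t·E[r] = 0.082287, running G = 0.851252
t=7: π = [0.1883, 0.2735, 0.3184, 0.2197], E[r] = 0.3139, γ^t·E[r] = 0.065830, running G = 0.917081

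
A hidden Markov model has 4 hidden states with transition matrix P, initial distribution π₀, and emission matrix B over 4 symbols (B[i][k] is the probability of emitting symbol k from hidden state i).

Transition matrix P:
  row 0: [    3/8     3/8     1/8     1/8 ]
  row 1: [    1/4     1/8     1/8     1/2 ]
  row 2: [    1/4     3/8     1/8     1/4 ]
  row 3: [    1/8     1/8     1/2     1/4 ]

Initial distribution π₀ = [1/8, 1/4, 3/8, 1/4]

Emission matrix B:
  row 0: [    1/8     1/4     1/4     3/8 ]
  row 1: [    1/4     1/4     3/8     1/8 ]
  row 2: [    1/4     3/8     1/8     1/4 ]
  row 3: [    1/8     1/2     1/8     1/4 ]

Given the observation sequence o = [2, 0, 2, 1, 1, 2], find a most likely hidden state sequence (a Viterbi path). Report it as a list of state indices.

path = [3, 2, 1, 3, 2, 1]

t=0: δ = [3.125e-02, 9.375e-02, 4.688e-02, 3.125e-02]  (obs o_0=2)
t=1: δ = [2.930e-03, 4.395e-03, 3.906e-03, 5.859e-03]  ψ = [1, 2, 3, 1]  (obs o_1=0)
t=2: δ = [2.747e-04, 5.493e-04, 3.662e-04, 2.747e-04]  ψ = [0, 2, 3, 1]  (obs o_2=2)
t=3: δ = [3.433e-05, 3.433e-05, 5.150e-05, 1.373e-04]  ψ = [1, 2, 3, 1]  (obs o_3=1)
t=4: δ = [4.292e-06, 4.828e-06, 2.575e-05, 1.717e-05]  ψ = [3, 2, 3, 3]  (obs o_4=1)
t=5: δ = [1.609e-06, 3.621e-06, 1.073e-06, 8.047e-07]  ψ = [2, 2, 3, 2]  (obs o_5=2)
backtrack: best end state = 1; path = [3, 2, 1, 3, 2, 1]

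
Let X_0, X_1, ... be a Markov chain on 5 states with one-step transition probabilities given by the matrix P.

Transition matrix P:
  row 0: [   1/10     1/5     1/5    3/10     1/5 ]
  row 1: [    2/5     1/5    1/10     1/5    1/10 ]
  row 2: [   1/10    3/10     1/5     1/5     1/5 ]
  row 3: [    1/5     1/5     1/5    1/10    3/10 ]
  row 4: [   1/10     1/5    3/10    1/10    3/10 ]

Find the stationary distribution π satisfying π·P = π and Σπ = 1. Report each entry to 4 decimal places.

Balance equations π_j = Σ_i π_i·P[i][j]:
  π_0 = 1/10·π_0 + 2/5·π_1 + 1/10·π_2 + 1/5·π_3 + 1/10·π_4
  π_1 = 1/5·π_0 + 1/5·π_1 + 3/10·π_2 + 1/5·π_3 + 1/5·π_4
  π_2 = 1/5·π_0 + 1/10·π_1 + 1/5·π_2 + 1/5·π_3 + 3/10·π_4
  π_3 = 3/10·π_0 + 1/5·π_1 + 1/5·π_2 + 1/10·π_3 + 1/10·π_4
  normalize: π_0 + π_1 + π_2 + π_3 + π_4 = 1
Solving the linear system gives exactly π = [2047/11133, 2449/11133, 2224/11133, 1990/11133, 2423/11133].

π = [0.1839, 0.2200, 0.1998, 0.1787, 0.2176]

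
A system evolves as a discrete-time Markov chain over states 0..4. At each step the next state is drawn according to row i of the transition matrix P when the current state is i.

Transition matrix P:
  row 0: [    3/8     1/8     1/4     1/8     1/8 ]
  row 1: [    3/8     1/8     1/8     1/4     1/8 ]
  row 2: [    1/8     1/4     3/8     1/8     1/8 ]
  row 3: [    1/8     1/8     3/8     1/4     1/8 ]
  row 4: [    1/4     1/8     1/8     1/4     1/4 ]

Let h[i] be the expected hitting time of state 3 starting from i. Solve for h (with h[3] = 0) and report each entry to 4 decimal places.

h = [6.1622, 5.4054, 6.0541, 0.0000, 5.2973]

First-step conditioning: h[3] = 0; for i ≠ 3, h[i] = 1 + Σ_k P[i][k]·h[k].
  h[0] = 1 + 3/8·h[0] + 1/8·h[1] + 1/4·h[2] + 1/8·h[4]
  h[1] = 1 + 3/8·h[0] + 1/8·h[1] + 1/8·h[2] + 1/8·h[4]
  h[2] = 1 + 1/8·h[0] + 1/4·h[1] + 3/8·h[2] + 1/8·h[4]
  h[4] = 1 + 1/4·h[0] + 1/8·h[1] + 1/8·h[2] + 1/4·h[4]
Solving the 4×4 linear system over states ≠ 3 gives exactly h = [228/37, 200/37, 224/37, 0, 196/37] (h[3] = 0 is the target).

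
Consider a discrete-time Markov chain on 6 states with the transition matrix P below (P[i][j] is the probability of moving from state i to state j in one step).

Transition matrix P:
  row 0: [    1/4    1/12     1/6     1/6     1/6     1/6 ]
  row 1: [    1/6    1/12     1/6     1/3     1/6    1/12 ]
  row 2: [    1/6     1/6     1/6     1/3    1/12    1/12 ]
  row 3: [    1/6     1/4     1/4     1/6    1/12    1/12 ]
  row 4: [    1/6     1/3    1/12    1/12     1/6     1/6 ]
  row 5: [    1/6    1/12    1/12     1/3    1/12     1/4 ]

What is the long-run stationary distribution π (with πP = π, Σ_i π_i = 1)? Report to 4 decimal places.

π = [0.1818, 0.1666, 0.1650, 0.2335, 0.1226, 0.1304]

Balance equations π_j = Σ_i π_i·P[i][j]:
  π_0 = 1/4·π_0 + 1/6·π_1 + 1/6·π_2 + 1/6·π_3 + 1/6·π_4 + 1/6·π_5
  π_1 = 1/12·π_0 + 1/12·π_1 + 1/6·π_2 + 1/4·π_3 + 1/3·π_4 + 1/12·π_5
  π_2 = 1/6·π_0 + 1/6·π_1 + 1/6·π_2 + 1/4·π_3 + 1/12·π_4 + 1/12·π_5
  π_3 = 1/6·π_0 + 1/3·π_1 + 1/3·π_2 + 1/6·π_3 + 1/12·π_4 + 1/3·π_5
  π_4 = 1/6·π_0 + 1/6·π_1 + 1/12·π_2 + 1/12·π_3 + 1/6·π_4 + 1/12·π_5
  normalize: π_0 + π_1 + π_2 + π_3 + π_4 + π_5 = 1
Solving the linear system gives exactly π = [2/11, 18133/108812, 8979/54406, 4619/19784, 13339/108812, 28387/217624].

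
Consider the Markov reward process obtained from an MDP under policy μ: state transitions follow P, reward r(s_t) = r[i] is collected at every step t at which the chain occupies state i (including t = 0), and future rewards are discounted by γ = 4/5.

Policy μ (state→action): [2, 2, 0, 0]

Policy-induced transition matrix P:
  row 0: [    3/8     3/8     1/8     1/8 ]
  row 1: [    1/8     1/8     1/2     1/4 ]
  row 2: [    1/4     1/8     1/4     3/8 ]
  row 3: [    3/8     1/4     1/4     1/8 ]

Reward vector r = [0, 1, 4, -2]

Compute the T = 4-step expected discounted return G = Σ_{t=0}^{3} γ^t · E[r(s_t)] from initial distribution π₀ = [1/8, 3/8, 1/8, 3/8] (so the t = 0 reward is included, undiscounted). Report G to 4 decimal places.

G = 1.9801

t=0: π = [0.1250, 0.3750, 0.1250, 0.3750], E[r] = 0.1250, γ^t·E[r] = 0.125000, running G = 0.125000
t=1: π = [0.2656, 0.2031, 0.3281, 0.2031], E[r] = 1.1094, γ^t·E[r] = 0.887500, running G = 1.012500
t=2: π = [0.2832, 0.2168, 0.2676, 0.2324], E[r] = 0.8223, γ^t·E[r] = 0.526250, running G = 1.538750
t=3: π = [0.2874, 0.2249, 0.2688, 0.2190], E[r] = 0.8621, γ^t·E[r] = 0.441375, running G = 1.980125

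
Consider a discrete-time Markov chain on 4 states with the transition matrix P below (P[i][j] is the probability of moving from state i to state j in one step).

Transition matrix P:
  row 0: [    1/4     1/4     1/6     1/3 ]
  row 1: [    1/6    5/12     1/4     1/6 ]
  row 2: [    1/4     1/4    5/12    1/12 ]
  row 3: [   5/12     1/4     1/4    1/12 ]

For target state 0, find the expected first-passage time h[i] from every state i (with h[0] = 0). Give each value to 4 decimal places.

First-step conditioning: h[0] = 0; for i ≠ 0, h[i] = 1 + Σ_k P[i][k]·h[k].
  h[1] = 1 + 5/12·h[1] + 1/4·h[2] + 1/6·h[3]
  h[2] = 1 + 1/4·h[1] + 5/12·h[2] + 1/12·h[3]
  h[3] = 1 + 1/4·h[1] + 1/4·h[2] + 1/12·h[3]
Solving the 3×3 linear system over states ≠ 0 gives exactly h = [0, 156/35, 144/35, 24/7] (h[0] = 0 is the target).

h = [0.0000, 4.4571, 4.1143, 3.4286]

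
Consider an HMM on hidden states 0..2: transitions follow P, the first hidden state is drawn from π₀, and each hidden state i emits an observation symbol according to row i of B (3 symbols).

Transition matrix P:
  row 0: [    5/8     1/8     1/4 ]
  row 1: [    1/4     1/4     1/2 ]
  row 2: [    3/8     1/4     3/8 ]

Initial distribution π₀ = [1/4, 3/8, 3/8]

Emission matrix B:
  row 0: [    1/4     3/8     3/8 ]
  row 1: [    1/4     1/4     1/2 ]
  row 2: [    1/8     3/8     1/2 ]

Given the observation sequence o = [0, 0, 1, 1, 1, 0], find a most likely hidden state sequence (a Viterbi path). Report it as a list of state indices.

t=0: δ = [6.250e-02, 9.375e-02, 4.688e-02]  (obs o_0=0)
t=1: δ = [9.766e-03, 5.859e-03, 5.859e-03]  ψ = [0, 1, 1]  (obs o_1=0)
t=2: δ = [2.289e-03, 3.662e-04, 1.099e-03]  ψ = [0, 1, 1]  (obs o_2=1)
t=3: δ = [5.364e-04, 7.153e-05, 2.146e-04]  ψ = [0, 0, 0]  (obs o_3=1)
t=4: δ = [1.257e-04, 1.676e-05, 5.029e-05]  ψ = [0, 0, 0]  (obs o_4=1)
t=5: δ = [1.965e-05, 3.929e-06, 3.929e-06]  ψ = [0, 0, 0]  (obs o_5=0)
backtrack: best end state = 0; path = [0, 0, 0, 0, 0, 0]

path = [0, 0, 0, 0, 0, 0]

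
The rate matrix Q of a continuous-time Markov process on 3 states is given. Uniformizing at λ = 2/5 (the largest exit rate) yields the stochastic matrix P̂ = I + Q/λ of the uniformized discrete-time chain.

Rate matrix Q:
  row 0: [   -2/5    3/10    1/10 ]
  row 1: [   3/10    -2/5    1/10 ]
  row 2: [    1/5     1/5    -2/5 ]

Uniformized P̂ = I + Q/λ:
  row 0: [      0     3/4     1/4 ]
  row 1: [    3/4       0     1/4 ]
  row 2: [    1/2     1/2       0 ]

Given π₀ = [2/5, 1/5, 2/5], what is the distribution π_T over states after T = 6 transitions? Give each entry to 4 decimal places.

t=0: π = [0.4000, 0.2000, 0.4000]
t=1: π = [0.3500, 0.5000, 0.1500]
t=2: π = [0.4500, 0.3375, 0.2125]
t=3: π = [0.3594, 0.4438, 0.1969]
t=4: π = [0.4313, 0.3680, 0.2008]
t=5: π = [0.3764, 0.4238, 0.1998]
t=6: π = [0.4178, 0.3822, 0.2000]

π = [0.4178, 0.3822, 0.2000]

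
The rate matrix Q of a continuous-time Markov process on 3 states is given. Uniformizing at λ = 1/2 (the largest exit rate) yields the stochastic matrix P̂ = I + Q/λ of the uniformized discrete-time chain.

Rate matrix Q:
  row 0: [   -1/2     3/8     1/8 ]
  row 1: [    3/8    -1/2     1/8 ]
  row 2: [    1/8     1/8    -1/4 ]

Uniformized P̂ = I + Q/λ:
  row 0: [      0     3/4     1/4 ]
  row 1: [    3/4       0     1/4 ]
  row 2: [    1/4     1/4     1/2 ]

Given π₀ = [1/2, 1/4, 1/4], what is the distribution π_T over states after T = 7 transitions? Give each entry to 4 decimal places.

t=0: π = [0.5000, 0.2500, 0.2500]
t=1: π = [0.2500, 0.4375, 0.3125]
t=2: π = [0.4063, 0.2656, 0.3281]
t=3: π = [0.2813, 0.3867, 0.3320]
t=4: π = [0.3730, 0.2939, 0.3330]
t=5: π = [0.3037, 0.3630, 0.3333]
t=6: π = [0.3556, 0.3111, 0.3333]
t=7: π = [0.3167, 0.3500, 0.3333]

π = [0.3167, 0.3500, 0.3333]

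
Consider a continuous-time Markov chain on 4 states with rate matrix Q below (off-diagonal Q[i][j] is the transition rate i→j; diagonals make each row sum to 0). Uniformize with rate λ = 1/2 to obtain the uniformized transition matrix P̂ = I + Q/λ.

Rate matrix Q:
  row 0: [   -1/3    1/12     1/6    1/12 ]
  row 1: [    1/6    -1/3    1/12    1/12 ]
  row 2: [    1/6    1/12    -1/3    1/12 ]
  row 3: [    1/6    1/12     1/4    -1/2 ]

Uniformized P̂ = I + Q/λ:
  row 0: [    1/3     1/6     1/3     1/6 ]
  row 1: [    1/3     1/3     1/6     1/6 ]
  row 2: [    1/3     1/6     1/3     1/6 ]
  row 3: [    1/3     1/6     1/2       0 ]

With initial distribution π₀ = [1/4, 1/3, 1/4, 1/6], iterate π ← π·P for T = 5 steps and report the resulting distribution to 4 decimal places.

t=0: π = [0.2500, 0.3333, 0.2500, 0.1667]
t=1: π = [0.3333, 0.2222, 0.3056, 0.1389]
t=2: π = [0.3333, 0.2037, 0.3194, 0.1435]
t=3: π = [0.3333, 0.2006, 0.3233, 0.1427]
t=4: π = [0.3333, 0.2001, 0.3237, 0.1429]
t=5: π = [0.3333, 0.2000, 0.3238, 0.1429]

π = [0.3333, 0.2000, 0.3238, 0.1429]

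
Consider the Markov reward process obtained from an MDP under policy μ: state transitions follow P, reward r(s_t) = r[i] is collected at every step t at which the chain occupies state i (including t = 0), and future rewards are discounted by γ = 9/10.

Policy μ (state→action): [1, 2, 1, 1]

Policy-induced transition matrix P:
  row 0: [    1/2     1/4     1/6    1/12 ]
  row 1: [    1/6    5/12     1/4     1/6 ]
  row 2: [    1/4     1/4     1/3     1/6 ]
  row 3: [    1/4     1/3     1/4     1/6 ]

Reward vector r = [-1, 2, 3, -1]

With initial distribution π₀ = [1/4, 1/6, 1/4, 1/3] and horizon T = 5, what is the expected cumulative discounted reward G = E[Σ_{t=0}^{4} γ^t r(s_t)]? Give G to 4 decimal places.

t=0: π = [0.2500, 0.1667, 0.2500, 0.3333], E[r] = 0.5000, γ^t·E[r] = 0.500000, running G = 0.500000
t=1: π = [0.2986, 0.3056, 0.2500, 0.1458], E[r] = 0.9167, γ^t·E[r] = 0.825000, running G = 1.325000
t=2: π = [0.2992, 0.3131, 0.2459, 0.1418], E[r] = 0.9230, γ^t·E[r] = 0.747656, running G = 2.072656
t=3: π = [0.2987, 0.3140, 0.2456, 0.1417], E[r] = 0.9242, γ^t·E[r] = 0.673770, running G = 2.746426
t=4: π = [0.2985, 0.3141, 0.2456, 0.1418], E[r] = 0.9247, γ^t·E[r] = 0.606706, running G = 3.353132

G = 3.3531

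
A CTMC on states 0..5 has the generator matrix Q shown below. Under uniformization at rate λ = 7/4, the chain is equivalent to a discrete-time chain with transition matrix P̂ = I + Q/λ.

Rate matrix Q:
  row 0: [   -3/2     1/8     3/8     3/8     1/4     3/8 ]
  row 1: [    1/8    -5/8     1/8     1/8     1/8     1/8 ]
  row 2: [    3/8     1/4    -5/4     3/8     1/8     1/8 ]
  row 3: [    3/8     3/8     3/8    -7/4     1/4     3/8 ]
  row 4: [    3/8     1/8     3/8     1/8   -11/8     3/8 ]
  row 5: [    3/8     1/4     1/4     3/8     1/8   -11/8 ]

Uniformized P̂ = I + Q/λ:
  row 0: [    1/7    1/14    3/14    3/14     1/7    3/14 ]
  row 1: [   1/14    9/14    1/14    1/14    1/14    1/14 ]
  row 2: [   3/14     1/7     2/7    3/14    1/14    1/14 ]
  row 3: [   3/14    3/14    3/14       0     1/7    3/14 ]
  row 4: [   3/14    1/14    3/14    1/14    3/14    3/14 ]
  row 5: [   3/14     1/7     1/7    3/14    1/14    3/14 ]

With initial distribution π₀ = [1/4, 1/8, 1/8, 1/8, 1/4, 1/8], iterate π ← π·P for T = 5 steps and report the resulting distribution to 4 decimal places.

π = [0.1661, 0.2595, 0.1801, 0.1336, 0.1086, 0.1521]

t=0: π = [0.2500, 0.1250, 0.1250, 0.1250, 0.2500, 0.1250]
t=1: π = [0.1786, 0.1786, 0.1964, 0.1339, 0.1339, 0.1786]
t=2: π = [0.1760, 0.2194, 0.1901, 0.1409, 0.1129, 0.1607]
t=3: π = [0.1704, 0.2420, 0.1850, 0.1366, 0.1102, 0.1558]
t=4: π = [0.1675, 0.2536, 0.1818, 0.1347, 0.1091, 0.1533]
t=5: π = [0.1661, 0.2595, 0.1801, 0.1336, 0.1086, 0.1521]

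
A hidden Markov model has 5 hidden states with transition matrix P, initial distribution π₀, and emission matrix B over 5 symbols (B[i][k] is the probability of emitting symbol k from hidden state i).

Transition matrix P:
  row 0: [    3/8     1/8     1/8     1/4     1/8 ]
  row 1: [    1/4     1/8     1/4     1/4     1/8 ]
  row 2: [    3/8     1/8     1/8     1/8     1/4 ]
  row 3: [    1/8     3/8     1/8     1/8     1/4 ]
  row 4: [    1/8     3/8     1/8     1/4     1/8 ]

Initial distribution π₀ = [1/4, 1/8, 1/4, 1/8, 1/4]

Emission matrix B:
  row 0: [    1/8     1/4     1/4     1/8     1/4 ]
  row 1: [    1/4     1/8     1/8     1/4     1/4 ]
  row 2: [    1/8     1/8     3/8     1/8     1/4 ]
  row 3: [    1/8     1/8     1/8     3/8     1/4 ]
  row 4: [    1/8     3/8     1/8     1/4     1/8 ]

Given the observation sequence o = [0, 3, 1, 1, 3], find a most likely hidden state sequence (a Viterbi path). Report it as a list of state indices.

path = [4, 1, 0, 0, 3]

t=0: δ = [3.125e-02, 3.125e-02, 3.125e-02, 1.562e-02, 3.125e-02]  (obs o_0=0)
t=1: δ = [1.465e-03, 2.930e-03, 9.766e-04, 2.930e-03, 1.953e-03]  ψ = [0, 4, 1, 0, 2]  (obs o_1=3)
t=2: δ = [1.831e-04, 1.373e-04, 9.155e-05, 9.155e-05, 2.747e-04]  ψ = [1, 3, 1, 1, 3]  (obs o_2=1)
t=3: δ = [1.717e-05, 1.287e-05, 4.292e-06, 8.583e-06, 1.287e-05]  ψ = [0, 4, 1, 4, 4]  (obs o_3=1)
t=4: δ = [8.047e-07, 1.207e-06, 4.023e-07, 1.609e-06, 5.364e-07]  ψ = [0, 4, 1, 0, 0]  (obs o_4=3)
backtrack: best end state = 3; path = [4, 1, 0, 0, 3]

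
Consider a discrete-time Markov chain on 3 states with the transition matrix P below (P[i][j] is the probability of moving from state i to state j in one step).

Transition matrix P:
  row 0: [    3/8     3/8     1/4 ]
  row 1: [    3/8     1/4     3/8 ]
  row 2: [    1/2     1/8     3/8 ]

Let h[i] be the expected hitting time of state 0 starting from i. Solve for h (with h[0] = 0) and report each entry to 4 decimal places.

h = [0.0000, 2.3704, 2.0741]

First-step conditioning: h[0] = 0; for i ≠ 0, h[i] = 1 + Σ_k P[i][k]·h[k].
  h[1] = 1 + 1/4·h[1] + 3/8·h[2]
  h[2] = 1 + 1/8·h[1] + 3/8·h[2]
Solving the 2×2 linear system over states ≠ 0 gives exactly h = [0, 64/27, 56/27] (h[0] = 0 is the target).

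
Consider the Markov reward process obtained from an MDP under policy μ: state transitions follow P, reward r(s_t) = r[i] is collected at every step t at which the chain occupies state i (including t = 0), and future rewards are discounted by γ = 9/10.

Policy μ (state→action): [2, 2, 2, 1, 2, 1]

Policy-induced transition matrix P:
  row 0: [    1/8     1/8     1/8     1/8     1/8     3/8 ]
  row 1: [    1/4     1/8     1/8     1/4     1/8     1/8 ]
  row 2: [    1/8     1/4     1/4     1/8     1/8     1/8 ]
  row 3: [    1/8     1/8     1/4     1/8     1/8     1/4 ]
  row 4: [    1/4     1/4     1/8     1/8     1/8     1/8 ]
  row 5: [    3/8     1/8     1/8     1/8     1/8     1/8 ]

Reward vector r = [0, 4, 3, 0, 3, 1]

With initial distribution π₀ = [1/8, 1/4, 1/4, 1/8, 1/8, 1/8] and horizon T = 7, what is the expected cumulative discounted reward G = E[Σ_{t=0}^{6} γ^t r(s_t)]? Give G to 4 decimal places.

t=0: π = [0.1250, 0.2500, 0.2500, 0.1250, 0.1250, 0.1250], E[r] = 2.2500, γ^t·E[r] = 2.250000, running G = 2.250000
t=1: π = [0.2031, 0.1719, 0.1719, 0.1563, 0.1250, 0.1719], E[r] = 1.7500, γ^t·E[r] = 1.575000, running G = 3.825000
t=2: π = [0.2051, 0.1621, 0.1660, 0.1465, 0.1250, 0.1953], E[r] = 1.7168, γ^t·E[r] = 1.390605, running G = 5.215605
t=3: π = [0.2097, 0.1614, 0.1641, 0.1453, 0.1250, 0.1946], E[r] = 1.7073, γ^t·E[r] = 1.244604, running G = 6.460209
t=4: π = [0.2094, 0.1611, 0.1637, 0.1452, 0.1250, 0.1956], E[r] = 1.7061, γ^t·E[r] = 1.119383, running G = 7.579592
t=5: π = [0.2097, 0.1611, 0.1636, 0.1451, 0.1250, 0.1955], E[r] = 1.7057, γ^t·E[r] = 1.007172, running G = 8.586763
t=6: π = [0.2096, 0.1611, 0.1636, 0.1451, 0.1250, 0.1956], E[r] = 1.7056, γ^t·E[r] = 0.906447, running G = 9.493211

G = 9.4932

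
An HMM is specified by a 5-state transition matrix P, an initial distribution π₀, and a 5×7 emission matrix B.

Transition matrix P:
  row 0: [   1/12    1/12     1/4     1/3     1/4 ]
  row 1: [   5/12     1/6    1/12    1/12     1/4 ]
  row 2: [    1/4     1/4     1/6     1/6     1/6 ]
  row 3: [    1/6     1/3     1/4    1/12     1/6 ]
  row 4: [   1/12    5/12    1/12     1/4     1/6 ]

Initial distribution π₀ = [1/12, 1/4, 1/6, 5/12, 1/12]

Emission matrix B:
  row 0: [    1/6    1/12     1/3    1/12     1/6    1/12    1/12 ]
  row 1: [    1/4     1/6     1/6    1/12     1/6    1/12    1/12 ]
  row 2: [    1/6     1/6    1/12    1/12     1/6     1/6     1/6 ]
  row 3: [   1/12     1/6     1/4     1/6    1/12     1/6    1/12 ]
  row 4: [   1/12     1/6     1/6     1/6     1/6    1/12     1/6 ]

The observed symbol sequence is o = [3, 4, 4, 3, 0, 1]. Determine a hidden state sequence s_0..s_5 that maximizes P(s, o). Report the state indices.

path = [3, 1, 0, 3, 1, 4]

t=0: δ = [6.944e-03, 2.083e-02, 1.389e-02, 6.944e-02, 1.389e-02]  (obs o_0=3)
t=1: δ = [1.929e-03, 3.858e-03, 2.894e-03, 4.823e-04, 1.929e-03]  ψ = [3, 3, 3, 3, 3]  (obs o_1=4)
t=2: δ = [2.679e-04, 1.340e-04, 8.038e-05, 5.358e-05, 1.608e-04]  ψ = [1, 4, 0, 0, 1]  (obs o_2=4)
t=3: δ = [4.651e-06, 5.582e-06, 5.582e-06, 1.488e-05, 1.116e-05]  ψ = [1, 4, 0, 0, 0]  (obs o_3=3)
t=4: δ = [4.135e-07, 1.240e-06, 6.202e-07, 2.326e-07, 2.067e-07]  ψ = [3, 3, 3, 4, 3]  (obs o_4=0)
t=5: δ = [4.307e-08, 3.445e-08, 1.723e-08, 2.297e-08, 5.168e-08]  ψ = [1, 1, 0, 0, 1]  (obs o_5=1)
backtrack: best end state = 4; path = [3, 1, 0, 3, 1, 4]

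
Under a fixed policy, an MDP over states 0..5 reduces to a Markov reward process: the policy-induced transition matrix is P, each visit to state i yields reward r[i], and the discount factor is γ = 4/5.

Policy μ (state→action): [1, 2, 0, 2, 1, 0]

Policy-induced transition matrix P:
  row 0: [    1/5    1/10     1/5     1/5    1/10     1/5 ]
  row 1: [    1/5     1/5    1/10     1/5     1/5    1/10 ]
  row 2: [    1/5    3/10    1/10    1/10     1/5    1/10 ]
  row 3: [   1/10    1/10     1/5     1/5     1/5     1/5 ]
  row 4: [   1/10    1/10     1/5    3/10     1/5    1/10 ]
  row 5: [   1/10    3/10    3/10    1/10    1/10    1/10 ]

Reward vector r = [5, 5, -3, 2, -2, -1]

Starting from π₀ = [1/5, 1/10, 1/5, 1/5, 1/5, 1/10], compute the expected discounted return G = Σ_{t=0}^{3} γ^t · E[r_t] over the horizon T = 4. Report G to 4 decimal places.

G = 2.7385

t=0: π = [0.2000, 0.1000, 0.2000, 0.2000, 0.2000, 0.1000], E[r] = 0.8000, γ^t·E[r] = 0.800000, running G = 0.800000
t=1: π = [0.1500, 0.1700, 0.1800, 0.1900, 0.1700, 0.1400], E[r] = 0.9600, γ^t·E[r] = 0.768000, running G = 1.568000
t=2: π = [0.1500, 0.1810, 0.1790, 0.1850, 0.1710, 0.1340], E[r] = 1.0120, γ^t·E[r] = 0.647680, running G = 2.215680
t=3: π = [0.1510, 0.1807, 0.1774, 0.1858, 0.1716, 0.1335], E[r] = 1.0212, γ^t·E[r] = 0.522854, running G = 2.738534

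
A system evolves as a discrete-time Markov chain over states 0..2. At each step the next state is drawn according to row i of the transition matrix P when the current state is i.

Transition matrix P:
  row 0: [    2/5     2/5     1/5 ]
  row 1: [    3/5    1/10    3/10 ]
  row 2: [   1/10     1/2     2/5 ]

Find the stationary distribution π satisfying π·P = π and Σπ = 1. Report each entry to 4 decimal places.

π = [0.3786, 0.3301, 0.2913]

Balance equations π_j = Σ_i π_i·P[i][j]:
  π_0 = 2/5·π_0 + 3/5·π_1 + 1/10·π_2
  π_1 = 2/5·π_0 + 1/10·π_1 + 1/2·π_2
  normalize: π_0 + π_1 + π_2 = 1
Solving the linear system gives exactly π = [39/103, 34/103, 30/103].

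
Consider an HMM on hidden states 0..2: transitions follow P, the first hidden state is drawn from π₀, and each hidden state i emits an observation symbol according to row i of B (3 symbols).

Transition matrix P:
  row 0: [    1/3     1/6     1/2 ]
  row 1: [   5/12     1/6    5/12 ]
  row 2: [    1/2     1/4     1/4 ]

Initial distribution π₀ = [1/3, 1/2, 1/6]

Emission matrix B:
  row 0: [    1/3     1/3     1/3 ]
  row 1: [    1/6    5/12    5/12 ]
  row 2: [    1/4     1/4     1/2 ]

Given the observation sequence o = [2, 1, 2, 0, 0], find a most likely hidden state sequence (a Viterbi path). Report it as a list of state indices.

path = [1, 0, 2, 0, 2]

t=0: δ = [1.111e-01, 2.083e-01, 8.333e-02]  (obs o_0=2)
t=1: δ = [2.894e-02, 1.447e-02, 2.170e-02]  ψ = [1, 1, 1]  (obs o_1=1)
t=2: δ = [3.617e-03, 2.261e-03, 7.234e-03]  ψ = [2, 2, 0]  (obs o_2=2)
t=3: δ = [1.206e-03, 3.014e-04, 4.521e-04]  ψ = [2, 2, 0]  (obs o_3=0)
t=4: δ = [1.340e-04, 3.349e-05, 1.507e-04]  ψ = [0, 0, 0]  (obs o_4=0)
backtrack: best end state = 2; path = [1, 0, 2, 0, 2]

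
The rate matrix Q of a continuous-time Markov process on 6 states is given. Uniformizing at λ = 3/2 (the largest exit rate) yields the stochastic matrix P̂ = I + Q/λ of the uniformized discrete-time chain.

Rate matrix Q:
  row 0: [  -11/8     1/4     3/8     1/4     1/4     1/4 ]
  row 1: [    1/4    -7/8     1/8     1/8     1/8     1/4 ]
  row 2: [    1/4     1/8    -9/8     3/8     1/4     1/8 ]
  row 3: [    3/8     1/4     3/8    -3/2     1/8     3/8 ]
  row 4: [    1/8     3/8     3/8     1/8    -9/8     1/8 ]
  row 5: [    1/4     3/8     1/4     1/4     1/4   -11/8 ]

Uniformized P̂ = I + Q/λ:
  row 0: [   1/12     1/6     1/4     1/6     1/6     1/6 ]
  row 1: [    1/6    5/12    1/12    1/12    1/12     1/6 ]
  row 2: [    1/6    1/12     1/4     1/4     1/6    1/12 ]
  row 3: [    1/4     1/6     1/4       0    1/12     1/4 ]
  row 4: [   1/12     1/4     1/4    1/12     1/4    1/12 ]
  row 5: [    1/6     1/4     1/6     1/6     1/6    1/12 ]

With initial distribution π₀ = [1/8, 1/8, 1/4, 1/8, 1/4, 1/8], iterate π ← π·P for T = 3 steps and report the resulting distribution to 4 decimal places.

t=0: π = [0.1250, 0.1250, 0.2500, 0.1250, 0.2500, 0.1250]
t=1: π = [0.1458, 0.2083, 0.2188, 0.1354, 0.1667, 0.1250]
t=2: π = [0.1519, 0.2248, 0.2049, 0.1311, 0.1519, 0.1354]
t=3: π = [0.1523, 0.2297, 0.2012, 0.1305, 0.1497, 0.1366]

π = [0.1523, 0.2297, 0.2012, 0.1305, 0.1497, 0.1366]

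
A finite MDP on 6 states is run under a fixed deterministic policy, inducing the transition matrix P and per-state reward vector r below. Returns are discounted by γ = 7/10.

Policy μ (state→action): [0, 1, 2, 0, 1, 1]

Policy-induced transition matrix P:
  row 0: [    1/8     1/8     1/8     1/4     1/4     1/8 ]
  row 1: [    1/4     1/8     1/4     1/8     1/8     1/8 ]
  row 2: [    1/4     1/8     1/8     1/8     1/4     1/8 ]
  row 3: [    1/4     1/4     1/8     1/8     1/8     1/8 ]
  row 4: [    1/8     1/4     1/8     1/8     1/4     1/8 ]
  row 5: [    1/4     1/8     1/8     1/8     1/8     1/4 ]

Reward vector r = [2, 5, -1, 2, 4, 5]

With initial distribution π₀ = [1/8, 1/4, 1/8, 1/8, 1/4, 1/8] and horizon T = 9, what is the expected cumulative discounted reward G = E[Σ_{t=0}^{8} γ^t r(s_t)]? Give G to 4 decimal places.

t=0: π = [0.1250, 0.2500, 0.1250, 0.1250, 0.2500, 0.1250], E[r] = 3.2500, γ^t·E[r] = 3.250000, running G = 3.250000
t=1: π = [0.2031, 0.1719, 0.1563, 0.1406, 0.1875, 0.1406], E[r] = 2.8438, γ^t·E[r] = 1.990625, running G = 5.240625
t=2: π = [0.2012, 0.1660, 0.1465, 0.1504, 0.1934, 0.1426], E[r] = 2.8730, γ^t·E[r] = 1.407793, running G = 6.648418
t=3: π = [0.2007, 0.1680, 0.1458, 0.1501, 0.1926, 0.1428], E[r] = 2.8804, γ^t·E[r] = 0.987967, running G = 7.636385
t=4: π = [0.2008, 0.1678, 0.1460, 0.1501, 0.1924, 0.1429], E[r] = 2.8789, γ^t·E[r] = 0.691218, running G = 8.327603
t=5: π = [0.2008, 0.1678, 0.1460, 0.1501, 0.1924, 0.1429], E[r] = 2.8789, γ^t·E[r] = 0.483849, running G = 8.811453
t=6: π = [0.2008, 0.1678, 0.1460, 0.1501, 0.1924, 0.1429], E[r] = 2.8789, γ^t·E[r] = 0.338699, running G = 9.150151
t=7: π = [0.2008, 0.1678, 0.1460, 0.1501, 0.1924, 0.1429], E[r] = 2.8789, γ^t·E[r] = 0.237089, running G = 9.387240
t=8: π = [0.2008, 0.1678, 0.1460, 0.1501, 0.1924, 0.1429], E[r] = 2.8789, γ^t·E[r] = 0.165962, running G = 9.553202

G = 9.5532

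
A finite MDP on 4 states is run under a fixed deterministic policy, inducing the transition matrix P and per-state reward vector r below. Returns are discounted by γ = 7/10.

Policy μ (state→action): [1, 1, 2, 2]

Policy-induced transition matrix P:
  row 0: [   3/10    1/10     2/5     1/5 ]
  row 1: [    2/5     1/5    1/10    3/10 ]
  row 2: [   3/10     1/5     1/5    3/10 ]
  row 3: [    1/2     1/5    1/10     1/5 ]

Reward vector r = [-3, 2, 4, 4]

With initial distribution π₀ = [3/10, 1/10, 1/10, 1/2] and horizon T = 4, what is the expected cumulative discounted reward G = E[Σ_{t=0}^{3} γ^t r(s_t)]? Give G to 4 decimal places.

G = 3.2062

t=0: π = [0.3000, 0.1000, 0.1000, 0.5000], E[r] = 1.7000, γ^t·E[r] = 1.700000, running G = 1.700000
t=1: π = [0.4100, 0.1700, 0.2000, 0.2200], E[r] = 0.7900, γ^t·E[r] = 0.553000, running G = 2.253000
t=2: π = [0.3610, 0.1590, 0.2430, 0.2370], E[r] = 1.1550, γ^t·E[r] = 0.565950, running G = 2.818950
t=3: π = [0.3633, 0.1639, 0.2326, 0.2402], E[r] = 1.1291, γ^t·E[r] = 0.387281, running G = 3.206231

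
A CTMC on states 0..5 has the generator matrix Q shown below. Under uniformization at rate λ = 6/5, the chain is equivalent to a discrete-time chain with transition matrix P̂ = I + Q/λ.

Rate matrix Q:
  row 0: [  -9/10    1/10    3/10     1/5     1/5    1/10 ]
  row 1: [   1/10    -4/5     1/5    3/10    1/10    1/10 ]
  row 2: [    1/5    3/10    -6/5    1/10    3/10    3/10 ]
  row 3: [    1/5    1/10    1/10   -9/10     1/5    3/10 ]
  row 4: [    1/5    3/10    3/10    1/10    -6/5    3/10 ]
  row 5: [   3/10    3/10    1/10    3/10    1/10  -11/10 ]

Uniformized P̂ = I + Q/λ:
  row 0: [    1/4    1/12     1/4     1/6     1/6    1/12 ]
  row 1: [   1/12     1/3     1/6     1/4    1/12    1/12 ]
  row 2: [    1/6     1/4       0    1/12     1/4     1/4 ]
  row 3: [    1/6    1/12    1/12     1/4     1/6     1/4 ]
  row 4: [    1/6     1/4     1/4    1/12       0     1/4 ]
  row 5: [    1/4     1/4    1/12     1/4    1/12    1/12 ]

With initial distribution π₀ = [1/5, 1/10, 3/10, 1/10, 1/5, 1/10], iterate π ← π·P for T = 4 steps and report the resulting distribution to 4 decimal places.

t=0: π = [0.2000, 0.1000, 0.3000, 0.1000, 0.2000, 0.1000]
t=1: π = [0.1833, 0.2083, 0.1333, 0.1500, 0.1417, 0.1833]
t=2: π = [0.1799, 0.2118, 0.1438, 0.1889, 0.1215, 0.1542]
t=3: π = [0.1769, 0.2062, 0.1392, 0.1908, 0.1279, 0.1590]
t=4: π = [0.1775, 0.2059, 0.1397, 0.1907, 0.1265, 0.1597]

π = [0.1775, 0.2059, 0.1397, 0.1907, 0.1265, 0.1597]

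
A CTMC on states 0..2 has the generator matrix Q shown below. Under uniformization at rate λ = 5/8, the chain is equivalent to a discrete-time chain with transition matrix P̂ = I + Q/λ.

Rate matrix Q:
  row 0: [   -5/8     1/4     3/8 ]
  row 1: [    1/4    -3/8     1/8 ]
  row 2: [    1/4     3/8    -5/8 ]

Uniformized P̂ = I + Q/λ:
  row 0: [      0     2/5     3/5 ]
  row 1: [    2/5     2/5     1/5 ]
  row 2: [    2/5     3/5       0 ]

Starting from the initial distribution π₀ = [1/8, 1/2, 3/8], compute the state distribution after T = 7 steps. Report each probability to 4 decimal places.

π = [0.2860, 0.4526, 0.2614]

t=0: π = [0.1250, 0.5000, 0.3750]
t=1: π = [0.3500, 0.4750, 0.1750]
t=2: π = [0.2600, 0.4350, 0.3050]
t=3: π = [0.2960, 0.4610, 0.2430]
t=4: π = [0.2816, 0.4486, 0.2698]
t=5: π = [0.2874, 0.4540, 0.2587]
t=6: π = [0.2851, 0.4517, 0.2632]
t=7: π = [0.2860, 0.4526, 0.2614]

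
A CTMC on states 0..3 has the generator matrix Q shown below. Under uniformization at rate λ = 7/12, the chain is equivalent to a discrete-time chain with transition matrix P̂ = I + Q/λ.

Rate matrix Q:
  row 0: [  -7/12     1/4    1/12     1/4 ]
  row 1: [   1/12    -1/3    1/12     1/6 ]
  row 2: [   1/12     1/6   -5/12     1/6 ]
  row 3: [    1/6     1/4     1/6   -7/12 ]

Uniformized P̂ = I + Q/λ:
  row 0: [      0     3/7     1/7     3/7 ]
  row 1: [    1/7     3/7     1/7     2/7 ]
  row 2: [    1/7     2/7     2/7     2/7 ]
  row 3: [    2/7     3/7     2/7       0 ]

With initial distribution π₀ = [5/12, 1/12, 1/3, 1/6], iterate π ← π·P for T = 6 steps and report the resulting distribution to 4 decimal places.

t=0: π = [0.4167, 0.0833, 0.3333, 0.1667]
t=1: π = [0.1071, 0.3810, 0.2143, 0.2976]
t=2: π = [0.1701, 0.3980, 0.2160, 0.2160]
t=3: π = [0.1494, 0.3977, 0.2046, 0.2483]
t=4: π = [0.1570, 0.3993, 0.2076, 0.2361]
t=5: π = [0.1542, 0.3989, 0.2062, 0.2407]
t=6: π = [0.1552, 0.3991, 0.2067, 0.2390]

π = [0.1552, 0.3991, 0.2067, 0.2390]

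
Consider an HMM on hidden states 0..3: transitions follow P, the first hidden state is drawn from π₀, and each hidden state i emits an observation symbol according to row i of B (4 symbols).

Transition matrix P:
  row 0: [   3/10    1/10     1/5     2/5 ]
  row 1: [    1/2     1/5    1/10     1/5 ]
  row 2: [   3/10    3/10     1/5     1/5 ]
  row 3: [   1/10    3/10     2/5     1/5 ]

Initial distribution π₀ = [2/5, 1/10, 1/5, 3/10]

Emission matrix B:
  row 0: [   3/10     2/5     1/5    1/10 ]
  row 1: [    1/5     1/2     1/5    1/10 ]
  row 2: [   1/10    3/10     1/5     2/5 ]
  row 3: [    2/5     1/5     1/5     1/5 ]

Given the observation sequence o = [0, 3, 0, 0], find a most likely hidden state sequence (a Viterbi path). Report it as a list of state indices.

t=0: δ = [1.200e-01, 2.000e-02, 2.000e-02, 1.200e-01]  (obs o_0=0)
t=1: δ = [3.600e-03, 3.600e-03, 1.920e-02, 9.600e-03]  ψ = [0, 3, 3, 0]  (obs o_1=3)
t=2: δ = [1.728e-03, 1.152e-03, 3.840e-04, 1.536e-03]  ψ = [2, 2, 2, 2]  (obs o_2=0)
t=3: δ = [1.728e-04, 9.216e-05, 6.144e-05, 2.765e-04]  ψ = [1, 3, 3, 0]  (obs o_3=0)
backtrack: best end state = 3; path = [3, 2, 0, 3]

path = [3, 2, 0, 3]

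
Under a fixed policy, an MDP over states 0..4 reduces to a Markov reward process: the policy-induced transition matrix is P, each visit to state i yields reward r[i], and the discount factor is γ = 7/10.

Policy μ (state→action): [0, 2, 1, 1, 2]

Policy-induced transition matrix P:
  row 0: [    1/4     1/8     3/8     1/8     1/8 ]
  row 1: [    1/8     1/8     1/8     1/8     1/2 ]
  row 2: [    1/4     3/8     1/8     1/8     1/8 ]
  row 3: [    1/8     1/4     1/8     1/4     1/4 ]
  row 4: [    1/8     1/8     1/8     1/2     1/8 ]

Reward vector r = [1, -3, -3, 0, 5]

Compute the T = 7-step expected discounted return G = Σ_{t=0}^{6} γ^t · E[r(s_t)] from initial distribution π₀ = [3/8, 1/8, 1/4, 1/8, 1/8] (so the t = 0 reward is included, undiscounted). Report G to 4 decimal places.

G = 0.0562

t=0: π = [0.3750, 0.1250, 0.2500, 0.1250, 0.1250], E[r] = -0.1250, γ^t·E[r] = -0.125000, running G = -0.125000
t=1: π = [0.2031, 0.2031, 0.2188, 0.1875, 0.1875], E[r] = -0.1250, γ^t·E[r] = -0.087500, running G = -0.212500
t=2: π = [0.1777, 0.2031, 0.1758, 0.2188, 0.2246], E[r] = 0.1641, γ^t·E[r] = 0.080391, running G = -0.132109
t=3: π = [0.1692, 0.1963, 0.1694, 0.2366, 0.2285], E[r] = 0.2146, γ^t·E[r] = 0.073608, running G = -0.058502
t=4: π = [0.1673, 0.1969, 0.1673, 0.2403, 0.2282], E[r] = 0.2155, γ^t·E[r] = 0.051753, running G = -0.006749
t=5: π = [0.1668, 0.1969, 0.1668, 0.2406, 0.2289], E[r] = 0.2202, γ^t·E[r] = 0.037004, running G = 0.030255
t=6: π = [0.1667, 0.1968, 0.1667, 0.2409, 0.2289], E[r] = 0.2207, γ^t·E[r] = 0.025968, running G = 0.056222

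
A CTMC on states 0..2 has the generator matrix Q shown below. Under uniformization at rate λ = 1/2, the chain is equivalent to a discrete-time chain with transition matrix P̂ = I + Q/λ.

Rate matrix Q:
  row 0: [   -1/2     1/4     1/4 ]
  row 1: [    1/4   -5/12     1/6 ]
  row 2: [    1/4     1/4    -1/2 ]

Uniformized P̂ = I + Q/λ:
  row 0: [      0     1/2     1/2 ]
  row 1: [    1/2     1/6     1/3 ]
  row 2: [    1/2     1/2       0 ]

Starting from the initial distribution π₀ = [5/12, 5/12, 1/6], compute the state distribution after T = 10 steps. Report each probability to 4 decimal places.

π = [0.3334, 0.3750, 0.2916]

t=0: π = [0.4167, 0.4167, 0.1667]
t=1: π = [0.2917, 0.3611, 0.3472]
t=2: π = [0.3542, 0.3796, 0.2662]
t=3: π = [0.3229, 0.3735, 0.3036]
t=4: π = [0.3385, 0.3755, 0.2859]
t=5: π = [0.3307, 0.3748, 0.2944]
t=6: π = [0.3346, 0.3751, 0.2903]
t=7: π = [0.3327, 0.3750, 0.2923]
t=8: π = [0.3337, 0.3750, 0.2913]
t=9: π = [0.3332, 0.3750, 0.2918]
t=10: π = [0.3334, 0.3750, 0.2916]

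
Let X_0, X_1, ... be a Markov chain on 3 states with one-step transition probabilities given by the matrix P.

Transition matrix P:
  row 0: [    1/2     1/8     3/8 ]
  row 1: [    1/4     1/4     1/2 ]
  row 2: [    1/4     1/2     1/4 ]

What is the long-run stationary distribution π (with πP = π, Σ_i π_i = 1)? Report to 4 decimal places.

π = [0.3333, 0.3000, 0.3667]

Balance equations π_j = Σ_i π_i·P[i][j]:
  π_0 = 1/2·π_0 + 1/4·π_1 + 1/4·π_2
  π_1 = 1/8·π_0 + 1/4·π_1 + 1/2·π_2
  normalize: π_0 + π_1 + π_2 = 1
Solving the linear system gives exactly π = [1/3, 3/10, 11/30].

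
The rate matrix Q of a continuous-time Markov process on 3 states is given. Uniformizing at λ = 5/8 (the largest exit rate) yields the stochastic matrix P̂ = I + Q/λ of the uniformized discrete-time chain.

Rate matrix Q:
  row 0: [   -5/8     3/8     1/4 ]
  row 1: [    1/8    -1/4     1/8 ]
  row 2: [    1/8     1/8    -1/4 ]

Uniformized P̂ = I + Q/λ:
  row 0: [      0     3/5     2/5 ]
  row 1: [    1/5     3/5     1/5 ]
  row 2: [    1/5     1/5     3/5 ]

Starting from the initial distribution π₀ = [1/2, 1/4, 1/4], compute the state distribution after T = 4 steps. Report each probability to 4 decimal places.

π = [0.1672, 0.4448, 0.3880]

t=0: π = [0.5000, 0.2500, 0.2500]
t=1: π = [0.1000, 0.5000, 0.4000]
t=2: π = [0.1800, 0.4400, 0.3800]
t=3: π = [0.1640, 0.4480, 0.3880]
t=4: π = [0.1672, 0.4448, 0.3880]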